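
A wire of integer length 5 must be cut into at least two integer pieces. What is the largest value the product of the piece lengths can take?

6

Let f[k] be the best product for length k (with at least one cut). For each first piece i, the rest contributes max(k−i, f[k−i]).
f[2] = 1·max(1,0) = 1·1 = 1
f[3] = 1·max(2,1) = 1·2 = 2
f[4] = 2·max(2,1) = 2·2 = 4
f[5] = 2·max(3,2) = 2·3 = 6
One optimal split: 3 + 2; product 3·2 = 6.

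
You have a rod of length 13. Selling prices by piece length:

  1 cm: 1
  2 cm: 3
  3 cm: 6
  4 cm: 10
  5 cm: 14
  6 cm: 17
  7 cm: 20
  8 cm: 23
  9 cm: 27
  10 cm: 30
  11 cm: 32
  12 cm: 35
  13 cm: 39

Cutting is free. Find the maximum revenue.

39

Consider every possible first cut. R[k] is the best of p[i]+R[k−i] over all sellable i≤k.
R[1] = 1
R[2] = max(1+1, 3+0) = 3
R[3] = max(1+3, 3+1, 6+0) = 6
R[4] = max(1+6, 3+3, 6+1, 10+0) = 10
R[5] = max(1+10, 3+6, 6+3, 10+1, 14+0) = 14
R[6] = max(1+14, 3+10, 6+6, 10+3, 14+1, 17+0) = 17
R[7] = max(1+17, 3+14, 6+10, …, 17+1, 20+0) = 20
R[8] = max(1+20, 3+17, 6+14, …, 20+1, 23+0) = 23
R[9] = max(1+23, 3+20, 6+17, …, 23+1, 27+0) = 27
R[10] = max(1+27, 3+23, 6+20, …, 27+1, 30+0) = 30
R[11] = max(1+30, 3+27, 6+23, …, 30+1, 32+0) = 32
R[12] = max(1+32, 3+30, 6+27, …, 32+1, 35+0) = 35
R[13] = max(1+35, 3+32, 6+30, …, 35+1, 39+0) = 39
Best is to sell the whole 13-cm piece uncut for 39.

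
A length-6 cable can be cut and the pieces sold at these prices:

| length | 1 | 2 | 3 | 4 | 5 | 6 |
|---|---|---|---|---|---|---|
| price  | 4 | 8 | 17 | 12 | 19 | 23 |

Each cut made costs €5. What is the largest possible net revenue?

Consider every possible first cut. v[k] is the best of p[i]+v[k−i] over all sellable i≤k, charging 5 whenever i<k.
v[1] = 4
v[2] = max(4+4-5, 8+0) = 8
v[3] = max(4+8-5, 8+4-5, 17+0) = 17
v[4] = max(4+17-5, 8+8-5, 17+4-5, 12+0) = 16
v[5] = max(4+16-5, 8+17-5, 17+8-5, 12+4-5, 19+0) = 20
v[6] = max(4+20-5, 8+16-5, 17+17-5, 12+8-5, 19+4-5, 23+0) = 29
One optimal plan: pieces 3 + 3 (1 cut) → €34 − €5 = €29.

29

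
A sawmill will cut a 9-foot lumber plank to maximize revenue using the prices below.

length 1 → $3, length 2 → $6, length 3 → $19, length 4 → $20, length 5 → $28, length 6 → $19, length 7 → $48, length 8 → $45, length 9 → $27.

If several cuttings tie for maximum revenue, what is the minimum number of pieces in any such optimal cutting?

Consider every possible first cut. r[k] is the best of p[i]+r[k−i] over all sellable i≤k.
r[1] = 3
r[2] = 6  (first piece 1, then r[1]=3)
r[3] = 19
r[4] = 22  (first piece 1, then r[3]=19)
r[5] = 28
r[6] = 38  (first piece 3, then r[3]=19)
r[7] = 48
r[8] = 51  (first piece 1, then r[7]=48)
r[9] = 57  (first piece 3, then r[6]=38)
Maximum revenue is $57.
Now minimize piece count subject to staying optimal: for each k, pieces[k] = 1 + min over i with p[i]+r[k−i]=r[k] of pieces[k−i].
pieces[6] = 2
pieces[7] = 1
pieces[8] = 2
pieces[9] = 3

3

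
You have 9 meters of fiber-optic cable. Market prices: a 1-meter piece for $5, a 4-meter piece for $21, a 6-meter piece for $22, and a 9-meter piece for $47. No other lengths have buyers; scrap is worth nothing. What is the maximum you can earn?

47

Consider every possible first cut. best[k] is the best of p[i]+best[k−i] over all sellable i≤k.
best[1] = 5
best[2] = 10  (first piece 1, then best[1]=5)
best[3] = 15  (first piece 1, then best[2]=10)
best[4] = 21
best[5] = 26  (first piece 1, then best[4]=21)
best[6] = 31  (first piece 1, then best[5]=26)
best[7] = 36  (first piece 1, then best[6]=31)
best[8] = 42  (first piece 4, then best[4]=21)
best[9] = 47  (first piece 1, then best[8]=42)
One optimal cutting: 4 + 4 + 1 → $47.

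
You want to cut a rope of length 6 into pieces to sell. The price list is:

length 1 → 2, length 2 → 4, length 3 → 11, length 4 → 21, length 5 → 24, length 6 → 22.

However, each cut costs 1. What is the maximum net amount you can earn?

Build net[k] bottom-up: net[k] = max over allowed piece i of (p[i] + net[k−i]) − 1 per cut.
net[1] = 2
net[2] = max(2+2-1, 4+0) = 4
net[3] = max(2+4-1, 4+2-1, 11+0) = 11
net[4] = max(2+11-1, 4+4-1, 11+2-1, 21+0) = 21
net[5] = max(2+21-1, 4+11-1, 11+4-1, 21+2-1, 24+0) = 24
net[6] = max(2+24-1, 4+21-1, 11+11-1, 21+4-1, 24+2-1, 22+0) = 25
One optimal plan: pieces 5 + 1 (1 cut) → 26 − 1 = 25.

25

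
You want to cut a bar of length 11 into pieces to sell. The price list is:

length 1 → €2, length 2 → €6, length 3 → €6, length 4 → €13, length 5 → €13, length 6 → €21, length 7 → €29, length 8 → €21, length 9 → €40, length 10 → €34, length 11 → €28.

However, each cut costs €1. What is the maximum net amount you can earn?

45

Let net[k] be the best obtainable value from length k. For each k, try every first piece i and keep the best of price[i] + net[k−i] minus the 1 cut fee when i<k.
net[1] = 2
net[2] = max(2+2-1, 6+0) = 6
net[3] = max(2+6-1, 6+2-1, 6+0) = 7
net[4] = max(2+7-1, 6+6-1, 6+2-1, 13+0) = 13
net[5] = max(2+13-1, 6+7-1, 6+6-1, 13+2-1, 13+0) = 14
net[6] = max(2+14-1, 6+13-1, 6+7-1, 13+6-1, 13+2-1, 21+0) = 21
net[7] = max(2+21-1, 6+14-1, 6+13-1, …, 21+2-1, 29+0) = 29
net[8] = max(2+29-1, 6+21-1, 6+14-1, …, 29+2-1, 21+0) = 30
net[9] = max(2+30-1, 6+29-1, 6+21-1, …, 21+2-1, 40+0) = 40
net[10] = max(2+40-1, 6+30-1, 6+29-1, …, 40+2-1, 34+0) = 41
net[11] = max(2+41-1, 6+40-1, 6+30-1, …, 34+2-1, 28+0) = 45
One optimal plan: pieces 9 + 2 (1 cut) → €46 − €1 = €45.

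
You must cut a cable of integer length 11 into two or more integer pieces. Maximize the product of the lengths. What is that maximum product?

54

Define f[k] = max over 1≤i<k of i · max(k−i, f[k−i]); the inner max lets the remainder stay uncut if that's better.
f[2] = 1*max(1,0) = 1*1 = 1
f[3] = 1*max(2,1) = 1*2 = 2
f[4] = 2*max(2,1) = 2*2 = 4
f[5] = 2*max(3,2) = 2*3 = 6
f[6] = 3*max(3,2) = 3*3 = 9
f[7] = 2*max(5,6) = 2*6 = 12
f[8] = 2*max(6,9) = 2*9 = 18
f[9] = 3*max(6,9) = 3*9 = 27
f[10] = 2*max(8,18) = 2*18 = 36
f[11] = 2*max(9,27) = 2*27 = 54
One optimal split: 3 + 3 + 3 + 2; product 3*3*3*2 = 54.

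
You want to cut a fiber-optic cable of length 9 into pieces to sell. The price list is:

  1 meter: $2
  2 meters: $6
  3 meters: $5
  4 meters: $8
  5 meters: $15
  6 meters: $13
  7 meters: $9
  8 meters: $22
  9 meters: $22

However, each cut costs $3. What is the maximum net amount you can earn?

Build r[k] bottom-up: r[k] = max over allowed piece i of (p[i] + r[k−i]) − 3 per cut.
r[1] = 2
r[2] = max(2+2-3, 6+0) = 6
r[3] = max(2+6-3, 6+2-3, 5+0) = 5
r[4] = max(2+5-3, 6+6-3, 5+2-3, 8+0) = 9
r[5] = max(2+9-3, 6+5-3, 5+6-3, 8+2-3, 15+0) = 15
r[6] = max(2+15-3, 6+9-3, 5+5-3, 8+6-3, 15+2-3, 13+0) = 14
r[7] = max(2+14-3, 6+15-3, 5+9-3, …, 13+2-3, 9+0) = 18
r[8] = max(2+18-3, 6+14-3, 5+15-3, …, 9+2-3, 22+0) = 22
r[9] = max(2+22-3, 6+18-3, 5+14-3, …, 22+2-3, 22+0) = 22
Best is to make no cuts and sell whole for $22.

22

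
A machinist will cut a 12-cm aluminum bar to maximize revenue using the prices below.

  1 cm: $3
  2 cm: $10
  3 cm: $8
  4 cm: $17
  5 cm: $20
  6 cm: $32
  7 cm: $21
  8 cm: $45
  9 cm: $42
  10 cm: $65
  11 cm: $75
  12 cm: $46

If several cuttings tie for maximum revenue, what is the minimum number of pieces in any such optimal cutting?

Build r[k] bottom-up: r[k] = max over allowed piece i of (p[i] + r[k−i]).
r[1] = 3
r[2] = max(3+3, 10+0) = 10
r[3] = max(3+10, 10+3, 8+0) = 13
r[4] = max(3+13, 10+10, 8+3, 17+0) = 20
r[5] = max(3+20, 10+13, 8+10, 17+3, 20+0) = 23
r[6] = max(3+23, 10+20, 8+13, 17+10, 20+3, 32+0) = 32
r[7] = max(3+32, 10+23, 8+20, …, 32+3, 21+0) = 35
r[8] = max(3+35, 10+32, 8+23, …, 21+3, 45+0) = 45
r[9] = max(3+45, 10+35, 8+32, …, 45+3, 42+0) = 48
r[10] = max(3+48, 10+45, 8+35, …, 42+3, 65+0) = 65
r[11] = max(3+65, 10+48, 8+45, …, 65+3, 75+0) = 75
r[12] = max(3+75, 10+65, 8+48, …, 75+3, 46+0) = 78
Maximum revenue is $78.
Now minimize piece count subject to staying optimal: for each k, pieces[k] = 1 + min over i with p[i]+r[k−i]=r[k] of pieces[k−i].
pieces[9] = 2
pieces[10] = 1
pieces[11] = 1
pieces[12] = 2

2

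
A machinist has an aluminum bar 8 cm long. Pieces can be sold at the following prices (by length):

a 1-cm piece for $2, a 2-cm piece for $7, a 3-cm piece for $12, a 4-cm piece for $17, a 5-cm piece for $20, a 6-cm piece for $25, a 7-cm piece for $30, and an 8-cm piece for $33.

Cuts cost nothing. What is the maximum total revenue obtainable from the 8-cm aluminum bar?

34

Let R[k] be the best obtainable value from length k. For each k, try every first piece i and keep the best of price[i] + R[k−i].
R[1] = 2
R[2] = max(2+2, 7+0) = 7
R[3] = max(2+7, 7+2, 12+0) = 12
R[4] = max(2+12, 7+7, 12+2, 17+0) = 17
R[5] = max(2+17, 7+12, 12+7, 17+2, 20+0) = 20
R[6] = max(2+20, 7+17, 12+12, 17+7, 20+2, 25+0) = 25
R[7] = max(2+25, 7+20, 12+17, …, 25+2, 30+0) = 30
R[8] = max(2+30, 7+25, 12+20, …, 30+2, 33+0) = 34
One optimal cutting: 4 + 4 → $17 + $17 = $34.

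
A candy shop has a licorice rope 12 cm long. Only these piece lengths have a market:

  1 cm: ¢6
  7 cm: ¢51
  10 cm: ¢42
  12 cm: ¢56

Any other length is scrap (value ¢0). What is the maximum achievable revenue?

81

Let f[k] be the best obtainable value from length k. For each k, try every first piece i and keep the best of price[i] + f[k−i].
f[1] = 6
f[2] = 12  (first piece 1, then f[1]=6)
f[3] = 18  (first piece 1, then f[2]=12)
f[4] = 24  (first piece 1, then f[3]=18)
f[5] = 30  (first piece 1, then f[4]=24)
f[6] = 36  (first piece 1, then f[5]=30)
f[7] = 51
f[8] = 57  (first piece 1, then f[7]=51)
f[9] = 63  (first piece 1, then f[8]=57)
f[10] = 69  (first piece 1, then f[9]=63)
f[11] = 75  (first piece 1, then f[10]=69)
f[12] = 81  (first piece 1, then f[11]=75)
One optimal cutting: 7 + 1 + 1 + 1 + 1 + 1 → ¢81.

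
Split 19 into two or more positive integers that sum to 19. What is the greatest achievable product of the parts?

972

Fill g[k] for k=2..19: at each k try every first piece i and multiply by the better of (k−i) uncut or g[k−i].
g[2] = 1·max(1,0) = 1·1 = 1
g[3] = 1·max(2,1) = 1·2 = 2
g[4] = 2·max(2,1) = 2·2 = 4
g[5] = 2·max(3,2) = 2·3 = 6
g[6] = 3·max(3,2) = 3·3 = 9
g[7] = 2·max(5,6) = 2·6 = 12
g[8] = 2·max(6,9) = 2·9 = 18
g[9] = 3·max(6,9) = 3·9 = 27
g[10] = 2·max(8,18) = 2·18 = 36
g[11] = 2·max(9,27) = 2·27 = 54
g[12] = 3·max(9,27) = 3·27 = 81
g[13] = 2·max(11,54) = 2·54 = 108
g[14] = 2·max(12,81) = 2·81 = 162
g[15] = 3·max(12,81) = 3·81 = 243
g[16] = 2·max(14,162) = 2·162 = 324
g[17] = 2·max(15,243) = 2·243 = 486
g[18] = 3·max(15,243) = 3·243 = 729
g[19] = 2·max(17,486) = 2·486 = 972
One optimal split: 3 + 3 + 3 + 3 + 3 + 2 + 2; product 3·3·3·3·3·2·2 = 972.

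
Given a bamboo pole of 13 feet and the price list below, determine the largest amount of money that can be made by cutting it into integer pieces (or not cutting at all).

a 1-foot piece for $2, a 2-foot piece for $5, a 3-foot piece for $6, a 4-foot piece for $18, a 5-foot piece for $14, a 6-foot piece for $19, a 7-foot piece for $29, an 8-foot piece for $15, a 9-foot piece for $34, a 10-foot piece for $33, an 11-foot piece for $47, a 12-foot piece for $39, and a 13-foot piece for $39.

56

Let best[k] be the best obtainable value from length k. For each k, try every first piece i and keep the best of price[i] + best[k−i].
best[1] = 2
best[2] = 5
best[3] = 7  (first piece 1, then best[2]=5)
best[4] = 18
best[5] = 20  (first piece 1, then best[4]=18)
best[6] = 23  (first piece 2, then best[4]=18)
best[7] = 29
best[8] = 36  (first piece 4, then best[4]=18)
best[9] = 38  (first piece 1, then best[8]=36)
best[10] = 41  (first piece 2, then best[8]=36)
best[11] = 47  (first piece 4, then best[7]=29)
best[12] = 54  (first piece 4, then best[8]=36)
best[13] = 56  (first piece 1, then best[12]=54)
One optimal cutting: 4 + 4 + 4 + 1 → $18 + $18 + $18 + $2 = $56.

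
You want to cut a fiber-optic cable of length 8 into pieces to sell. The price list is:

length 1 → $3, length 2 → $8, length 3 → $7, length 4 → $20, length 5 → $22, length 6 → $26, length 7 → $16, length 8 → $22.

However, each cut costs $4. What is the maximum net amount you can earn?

Let v[k] be the best obtainable value from length k. For each k, try every first piece i and keep the best of price[i] + v[k−i] minus the 4 cut fee when i<k.
v[1] = 3
v[2] = max(3+3-4, 8+0) = 8
v[3] = max(3+8-4, 8+3-4, 7+0) = 7
v[4] = max(3+7-4, 8+8-4, 7+3-4, 20+0) = 20
v[5] = max(3+20-4, 8+7-4, 7+8-4, 20+3-4, 22+0) = 22
v[6] = max(3+22-4, 8+20-4, 7+7-4, 20+8-4, 22+3-4, 26+0) = 26
v[7] = max(3+26-4, 8+22-4, 7+20-4, …, 26+3-4, 16+0) = 26
v[8] = max(3+26-4, 8+26-4, 7+22-4, …, 16+3-4, 22+0) = 36
One optimal plan: pieces 4 + 4 (1 cut) → $40 − $4 = $36.

36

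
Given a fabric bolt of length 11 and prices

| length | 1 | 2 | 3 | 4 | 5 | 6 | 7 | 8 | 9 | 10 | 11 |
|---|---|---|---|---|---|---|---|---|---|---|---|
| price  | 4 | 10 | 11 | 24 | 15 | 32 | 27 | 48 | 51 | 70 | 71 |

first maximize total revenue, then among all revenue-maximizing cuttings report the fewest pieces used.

2

Let r[k] be the best obtainable value from length k. For each k, try every first piece i and keep the best of price[i] + r[k−i].
r[1] = 4
r[2] = 10
r[3] = 14  (first piece 1, then r[2]=10)
r[4] = 24
r[5] = 28  (first piece 1, then r[4]=24)
r[6] = 34  (first piece 2, then r[4]=24)
r[7] = 38  (first piece 1, then r[6]=34)
r[8] = 48  (first piece 4, then r[4]=24)
r[9] = 52  (first piece 1, then r[8]=48)
r[10] = 70
r[11] = 74  (first piece 1, then r[10]=70)
Maximum revenue is $74.
Now minimize piece count subject to staying optimal: for each k, pieces[k] = 1 + min over i with p[i]+r[k−i]=r[k] of pieces[k−i].
pieces[8] = 1
pieces[9] = 2
pieces[10] = 1
pieces[11] = 2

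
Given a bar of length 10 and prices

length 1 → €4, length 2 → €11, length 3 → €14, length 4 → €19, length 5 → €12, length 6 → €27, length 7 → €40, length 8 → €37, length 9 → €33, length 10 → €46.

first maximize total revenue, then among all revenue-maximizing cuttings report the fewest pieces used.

Let r[k] be the best obtainable value from length k. For each k, try every first piece i and keep the best of price[i] + r[k−i].
r[1] = 4
r[2] = max(4+4, 11+0) = 11
r[3] = max(4+11, 11+4, 14+0) = 15
r[4] = max(4+15, 11+11, 14+4, 19+0) = 22
r[5] = max(4+22, 11+15, 14+11, 19+4, 12+0) = 26
r[6] = max(4+26, 11+22, 14+15, 19+11, 12+4, 27+0) = 33
r[7] = max(4+33, 11+26, 14+22, …, 27+4, 40+0) = 40
r[8] = max(4+40, 11+33, 14+26, …, 40+4, 37+0) = 44
r[9] = max(4+44, 11+40, 14+33, …, 37+4, 33+0) = 51
r[10] = max(4+51, 11+44, 14+40, …, 33+4, 46+0) = 55
Maximum revenue is €55.
Now minimize piece count subject to staying optimal: for each k, pieces[k] = 1 + min over i with p[i]+r[k−i]=r[k] of pieces[k−i].
pieces[7] = 1
pieces[8] = 2
pieces[9] = 2
pieces[10] = 3

3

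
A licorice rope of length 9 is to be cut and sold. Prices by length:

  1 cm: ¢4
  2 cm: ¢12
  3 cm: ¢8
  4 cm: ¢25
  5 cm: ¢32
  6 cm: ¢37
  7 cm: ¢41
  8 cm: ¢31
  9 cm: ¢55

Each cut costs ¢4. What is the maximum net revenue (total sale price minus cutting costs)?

Build v[k] bottom-up: v[k] = max over allowed piece i of (p[i] + v[k−i]) − 4 per cut.
v[1] = 4
v[2] = 12
v[3] = 12  (first piece 1, then v[2]=12)
v[4] = 25
v[5] = 32
v[6] = 37
v[7] = 41
v[8] = 46  (first piece 4, then v[4]=25)
v[9] = 55
Best is to make no cuts and sell whole for ¢55.

55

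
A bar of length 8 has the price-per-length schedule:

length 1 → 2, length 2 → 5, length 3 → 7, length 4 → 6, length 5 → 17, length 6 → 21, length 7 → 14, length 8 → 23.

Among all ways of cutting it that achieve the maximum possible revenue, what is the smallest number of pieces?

Consider every possible first cut. r[k] is the best of p[i]+r[k−i] over all sellable i≤k.
r[1] = 2
r[2] = max(2+2, 5+0) = 5
r[3] = max(2+5, 5+2, 7+0) = 7
r[4] = max(2+7, 5+5, 7+2, 6+0) = 10
r[5] = max(2+10, 5+7, 7+5, 6+2, 17+0) = 17
r[6] = max(2+17, 5+10, 7+7, 6+5, 17+2, 21+0) = 21
r[7] = max(2+21, 5+17, 7+10, …, 21+2, 14+0) = 23
r[8] = max(2+23, 5+21, 7+17, …, 14+2, 23+0) = 26
Maximum revenue is 26.
Now minimize piece count subject to staying optimal: for each k, pieces[k] = 1 + min over i with p[i]+r[k−i]=r[k] of pieces[k−i].
pieces[5] = 1
pieces[6] = 1
pieces[7] = 2
pieces[8] = 2

2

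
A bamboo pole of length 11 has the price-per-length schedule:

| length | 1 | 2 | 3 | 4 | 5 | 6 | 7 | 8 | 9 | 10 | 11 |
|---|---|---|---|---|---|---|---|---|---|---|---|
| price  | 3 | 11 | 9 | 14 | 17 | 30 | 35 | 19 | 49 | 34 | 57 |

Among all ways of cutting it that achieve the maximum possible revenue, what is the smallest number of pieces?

2

Let r[k] be the best obtainable value from length k. For each k, try every first piece i and keep the best of price[i] + r[k−i].
r[1] = 3
r[2] = 11
r[3] = 14  (first piece 1, then r[2]=11)
r[4] = 22  (first piece 2, then r[2]=11)
r[5] = 25  (first piece 1, then r[4]=22)
r[6] = 33  (first piece 2, then r[4]=22)
r[7] = 36  (first piece 1, then r[6]=33)
r[8] = 44  (first piece 2, then r[6]=33)
r[9] = 49
r[10] = 55  (first piece 2, then r[8]=44)
r[11] = 60  (first piece 2, then r[9]=49)
Maximum revenue is $60.
Now minimize piece count subject to staying optimal: for each k, pieces[k] = 1 + min over i with p[i]+r[k−i]=r[k] of pieces[k−i].
pieces[8] = 4
pieces[9] = 1
pieces[10] = 5
pieces[11] = 2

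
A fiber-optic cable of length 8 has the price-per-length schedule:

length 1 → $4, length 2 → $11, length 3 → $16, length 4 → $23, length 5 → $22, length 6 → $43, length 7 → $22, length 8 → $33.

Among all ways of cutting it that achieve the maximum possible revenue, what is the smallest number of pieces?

2

Consider every possible first cut. r[k] is the best of p[i]+r[k−i] over all sellable i≤k.
r[1] = 4
r[2] = 11
r[3] = 16
r[4] = 23
r[5] = 27  (first piece 1, then r[4]=23)
r[6] = 43
r[7] = 47  (first piece 1, then r[6]=43)
r[8] = 54  (first piece 2, then r[6]=43)
Maximum revenue is $54.
Now minimize piece count subject to staying optimal: for each k, pieces[k] = 1 + min over i with p[i]+r[k−i]=r[k] of pieces[k−i].
pieces[5] = 2
pieces[6] = 1
pieces[7] = 2
pieces[8] = 2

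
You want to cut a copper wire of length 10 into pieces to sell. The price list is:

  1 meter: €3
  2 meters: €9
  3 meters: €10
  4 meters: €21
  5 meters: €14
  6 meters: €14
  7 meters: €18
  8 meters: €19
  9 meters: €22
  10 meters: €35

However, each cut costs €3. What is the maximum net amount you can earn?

Build r[k] bottom-up: r[k] = max over allowed piece i of (p[i] + r[k−i]) − 3 per cut.
r[1] = 3
r[2] = max(3+3-3, 9+0) = 9
r[3] = max(3+9-3, 9+3-3, 10+0) = 10
r[4] = max(3+10-3, 9+9-3, 10+3-3, 21+0) = 21
r[5] = max(3+21-3, 9+10-3, 10+9-3, 21+3-3, 14+0) = 21
r[6] = max(3+21-3, 9+21-3, 10+10-3, 21+9-3, 14+3-3, 14+0) = 27
r[7] = max(3+27-3, 9+21-3, 10+21-3, …, 14+3-3, 18+0) = 28
r[8] = max(3+28-3, 9+27-3, 10+21-3, …, 18+3-3, 19+0) = 39
r[9] = max(3+39-3, 9+28-3, 10+27-3, …, 19+3-3, 22+0) = 39
r[10] = max(3+39-3, 9+39-3, 10+28-3, …, 22+3-3, 35+0) = 45
One optimal plan: pieces 4 + 4 + 2 (2 cuts) → €51 − €6 = €45.

45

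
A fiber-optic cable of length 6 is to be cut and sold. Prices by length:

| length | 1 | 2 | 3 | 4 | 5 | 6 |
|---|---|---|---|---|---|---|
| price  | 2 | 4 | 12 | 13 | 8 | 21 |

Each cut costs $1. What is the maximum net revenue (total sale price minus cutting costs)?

Consider every possible first cut. net[k] is the best of p[i]+net[k−i] over all sellable i≤k, charging 1 whenever i<k.
net[1] = 2
net[2] = max(2+2-1, 4+0) = 4
net[3] = max(2+4-1, 4+2-1, 12+0) = 12
net[4] = max(2+12-1, 4+4-1, 12+2-1, 13+0) = 13
net[5] = max(2+13-1, 4+12-1, 12+4-1, 13+2-1, 8+0) = 15
net[6] = max(2+15-1, 4+13-1, 12+12-1, 13+4-1, 8+2-1, 21+0) = 23
One optimal plan: pieces 3 + 3 (1 cut) → $24 − $1 = $23.

23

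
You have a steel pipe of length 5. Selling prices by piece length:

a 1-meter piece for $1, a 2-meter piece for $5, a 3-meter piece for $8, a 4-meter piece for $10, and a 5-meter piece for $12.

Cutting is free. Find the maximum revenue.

13

Consider every possible first cut. R[k] is the best of p[i]+R[k−i] over all sellable i≤k.
R[1] = 1
R[2] = 5
R[3] = 8
R[4] = 10  (first piece 2, then R[2]=5)
R[5] = 13  (first piece 2, then R[3]=8)
One optimal cutting: 3 + 2 → $8 + $5 = $13.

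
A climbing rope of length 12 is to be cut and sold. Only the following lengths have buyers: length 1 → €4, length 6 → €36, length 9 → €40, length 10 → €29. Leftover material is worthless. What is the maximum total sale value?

Build best[k] bottom-up: best[k] = max over allowed piece i of (p[i] + best[k−i]).
best[1] = 4
best[2] = 8  (first piece 1, then best[1]=4)
best[3] = 12  (first piece 1, then best[2]=8)
best[4] = 16  (first piece 1, then best[3]=12)
best[5] = 20  (first piece 1, then best[4]=16)
best[6] = 36
best[7] = 40  (first piece 1, then best[6]=36)
best[8] = 44  (first piece 1, then best[7]=40)
best[9] = 48  (first piece 1, then best[8]=44)
best[10] = 52  (first piece 1, then best[9]=48)
best[11] = 56  (first piece 1, then best[10]=52)
best[12] = 72  (first piece 6, then best[6]=36)
One optimal cutting: 6 + 6 → €72.

72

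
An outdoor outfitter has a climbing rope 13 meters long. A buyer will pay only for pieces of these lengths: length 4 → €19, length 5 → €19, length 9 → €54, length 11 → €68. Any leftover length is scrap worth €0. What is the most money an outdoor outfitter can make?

73

Build f[k] bottom-up: f[k] = max over allowed piece i of (p[i] + f[k−i]).
f[1] = 0
f[2] = 0
f[3] = 0
f[4] = 19
f[5] = 19
f[6] = 19
f[7] = 19
f[8] = 38  (first piece 4, then f[4]=19)
f[9] = 54
f[10] = 54
f[11] = 68
f[12] = 68
f[13] = 73  (first piece 4, then f[9]=54)
One optimal cutting: 9 + 4 → €73.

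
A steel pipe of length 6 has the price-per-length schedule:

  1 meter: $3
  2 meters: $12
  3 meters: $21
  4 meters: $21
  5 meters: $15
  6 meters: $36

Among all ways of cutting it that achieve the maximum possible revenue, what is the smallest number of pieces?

Consider every possible first cut. r[k] is the best of p[i]+r[k−i] over all sellable i≤k.
r[1] = 3
r[2] = max(3+3, 12+0) = 12
r[3] = max(3+12, 12+3, 21+0) = 21
r[4] = max(3+21, 12+12, 21+3, 21+0) = 24
r[5] = max(3+24, 12+21, 21+12, 21+3, 15+0) = 33
r[6] = max(3+33, 12+24, 21+21, 21+12, 15+3, 36+0) = 42
Maximum revenue is $42.
Now minimize piece count subject to staying optimal: for each k, pieces[k] = 1 + min over i with p[i]+r[k−i]=r[k] of pieces[k−i].
pieces[3] = 1
pieces[4] = 2
pieces[5] = 2
pieces[6] = 2

2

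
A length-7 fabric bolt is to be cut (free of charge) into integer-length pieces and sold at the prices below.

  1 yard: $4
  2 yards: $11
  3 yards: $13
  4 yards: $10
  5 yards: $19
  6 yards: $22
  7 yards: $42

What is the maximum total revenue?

42

Build R[k] bottom-up: R[k] = max over allowed piece i of (p[i] + R[k−i]).
R[1] = 4
R[2] = max(4+4, 11+0) = 11
R[3] = max(4+11, 11+4, 13+0) = 15
R[4] = max(4+15, 11+11, 13+4, 10+0) = 22
R[5] = max(4+22, 11+15, 13+11, 10+4, 19+0) = 26
R[6] = max(4+26, 11+22, 13+15, 10+11, 19+4, 22+0) = 33
R[7] = max(4+33, 11+26, 13+22, …, 22+4, 42+0) = 42
Best is to sell the whole 7-yard piece uncut for $42.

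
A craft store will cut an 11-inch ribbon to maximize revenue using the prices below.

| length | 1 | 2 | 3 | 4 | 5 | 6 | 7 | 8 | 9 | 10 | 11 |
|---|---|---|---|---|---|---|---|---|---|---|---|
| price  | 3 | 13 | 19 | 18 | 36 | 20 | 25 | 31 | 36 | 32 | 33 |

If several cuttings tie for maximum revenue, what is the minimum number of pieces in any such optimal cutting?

3

Let r[k] be the best obtainable value from length k. For each k, try every first piece i and keep the best of price[i] + r[k−i].
r[1] = 3
r[2] = 13
r[3] = 19
r[4] = 26  (first piece 2, then r[2]=13)
r[5] = 36
r[6] = 39  (first piece 1, then r[5]=36)
r[7] = 49  (first piece 2, then r[5]=36)
r[8] = 55  (first piece 3, then r[5]=36)
r[9] = 62  (first piece 2, then r[7]=49)
r[10] = 72  (first piece 5, then r[5]=36)
r[11] = 75  (first piece 1, then r[10]=72)
Maximum revenue is ¢75.
Now minimize piece count subject to staying optimal: for each k, pieces[k] = 1 + min over i with p[i]+r[k−i]=r[k] of pieces[k−i].
pieces[8] = 2
pieces[9] = 3
pieces[10] = 2
pieces[11] = 3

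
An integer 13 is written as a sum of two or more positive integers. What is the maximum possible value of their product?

Fill f[k] for k=2..13: at each k try every first piece i and multiply by the better of (k−i) uncut or f[k−i].
Small cases: f[2]=1, f[3]=2, f[4]=4, f[5]=6, f[6]=9, f[7]=12.
f[8] = max(1·12, 2·9, 3·6, …, 6·2, 7·1) = 18
f[9] = max(1·18, 2·12, 3·9, …, 7·2, 8·1) = 27
f[10] = max(1·27, 2·18, 3·12, …, 8·2, 9·1) = 36
f[11] = max(1·36, 2·27, 3·18, …, 9·2, 10·1) = 54
f[12] = max(1·54, 2·36, 3·27, …, 10·2, 11·1) = 81
f[13] = max(1·81, 2·54, 3·36, …, 11·2, 12·1) = 108
One optimal split: 3 + 3 + 3 + 2 + 2; product 3·3·3·2·2 = 108.

108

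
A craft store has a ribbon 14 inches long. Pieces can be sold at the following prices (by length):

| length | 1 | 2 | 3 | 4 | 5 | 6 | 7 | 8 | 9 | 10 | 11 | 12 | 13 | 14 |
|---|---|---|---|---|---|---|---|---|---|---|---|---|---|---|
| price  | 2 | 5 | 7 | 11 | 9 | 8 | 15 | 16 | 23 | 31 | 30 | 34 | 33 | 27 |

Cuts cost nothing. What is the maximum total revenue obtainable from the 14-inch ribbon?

42

Let v[k] be the best obtainable value from length k. For each k, try every first piece i and keep the best of price[i] + v[k−i].
v[1] = 2
v[2] = 5
v[3] = 7  (first piece 1, then v[2]=5)
v[4] = 11
v[5] = 13  (first piece 1, then v[4]=11)
v[6] = 16  (first piece 2, then v[4]=11)
v[7] = 18  (first piece 1, then v[6]=16)
v[8] = 22  (first piece 4, then v[4]=11)
v[9] = 24  (first piece 1, then v[8]=22)
v[10] = 31
v[11] = 33  (first piece 1, then v[10]=31)
v[12] = 36  (first piece 2, then v[10]=31)
v[13] = 38  (first piece 1, then v[12]=36)
v[14] = 42  (first piece 4, then v[10]=31)
One optimal cutting: 10 + 4 → ¢31 + ¢11 = ¢42.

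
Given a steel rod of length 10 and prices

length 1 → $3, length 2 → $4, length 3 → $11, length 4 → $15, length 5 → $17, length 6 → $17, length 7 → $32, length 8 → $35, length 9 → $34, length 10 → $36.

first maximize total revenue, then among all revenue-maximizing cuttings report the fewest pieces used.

2

Consider every possible first cut. r[k] is the best of p[i]+r[k−i] over all sellable i≤k.
r[1] = 3
r[2] = max(3+3, 4+0) = 6
r[3] = max(3+6, 4+3, 11+0) = 11
r[4] = max(3+11, 4+6, 11+3, 15+0) = 15
r[5] = max(3+15, 4+11, 11+6, 15+3, 17+0) = 18
r[6] = max(3+18, 4+15, 11+11, 15+6, 17+3, 17+0) = 22
r[7] = max(3+22, 4+18, 11+15, …, 17+3, 32+0) = 32
r[8] = max(3+32, 4+22, 11+18, …, 32+3, 35+0) = 35
r[9] = max(3+35, 4+32, 11+22, …, 35+3, 34+0) = 38
r[10] = max(3+38, 4+35, 11+32, …, 34+3, 36+0) = 43
Maximum revenue is $43.
Now minimize piece count subject to staying optimal: for each k, pieces[k] = 1 + min over i with p[i]+r[k−i]=r[k] of pieces[k−i].
pieces[7] = 1
pieces[8] = 1
pieces[9] = 2
pieces[10] = 2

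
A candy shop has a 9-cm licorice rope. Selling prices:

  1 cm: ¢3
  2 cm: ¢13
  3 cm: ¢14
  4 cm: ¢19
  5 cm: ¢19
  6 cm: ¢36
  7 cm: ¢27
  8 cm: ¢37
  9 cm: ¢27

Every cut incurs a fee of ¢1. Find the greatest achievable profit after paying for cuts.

Let net[k] be the best obtainable value from length k. For each k, try every first piece i and keep the best of price[i] + net[k−i] minus the 1 cut fee when i<k.
net[1] = 3
net[2] = max(3+3-1, 13+0) = 13
net[3] = max(3+13-1, 13+3-1, 14+0) = 15
net[4] = max(3+15-1, 13+13-1, 14+3-1, 19+0) = 25
net[5] = max(3+25-1, 13+15-1, 14+13-1, 19+3-1, 19+0) = 27
net[6] = max(3+27-1, 13+25-1, 14+15-1, 19+13-1, 19+3-1, 36+0) = 37
net[7] = max(3+37-1, 13+27-1, 14+25-1, …, 36+3-1, 27+0) = 39
net[8] = max(3+39-1, 13+37-1, 14+27-1, …, 27+3-1, 37+0) = 49
net[9] = max(3+49-1, 13+39-1, 14+37-1, …, 37+3-1, 27+0) = 51
One optimal plan: pieces 2 + 2 + 2 + 2 + 1 (4 cuts) → ¢55 − ¢4 = ¢51.

51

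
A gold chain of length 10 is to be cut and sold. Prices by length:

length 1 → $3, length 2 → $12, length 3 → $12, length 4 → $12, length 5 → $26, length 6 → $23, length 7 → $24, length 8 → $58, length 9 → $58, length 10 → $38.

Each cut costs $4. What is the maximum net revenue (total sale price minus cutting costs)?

Build r[k] bottom-up: r[k] = max over allowed piece i of (p[i] + r[k−i]) − 4 per cut.
r[1] = 3
r[2] = 12
r[3] = 12
r[4] = 20  (first piece 2, then r[2]=12)
r[5] = 26
r[6] = 28  (first piece 2, then r[4]=20)
r[7] = 34  (first piece 2, then r[5]=26)
r[8] = 58
r[9] = 58
r[10] = 66  (first piece 2, then r[8]=58)
One optimal plan: pieces 8 + 2 (1 cut) → $70 − $4 = $66.

66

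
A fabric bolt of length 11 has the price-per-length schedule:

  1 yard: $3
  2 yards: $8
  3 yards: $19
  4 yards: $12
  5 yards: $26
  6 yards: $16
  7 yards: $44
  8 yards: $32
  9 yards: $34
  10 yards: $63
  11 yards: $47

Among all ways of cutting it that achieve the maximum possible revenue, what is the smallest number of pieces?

2

Let r[k] be the best obtainable value from length k. For each k, try every first piece i and keep the best of price[i] + r[k−i].
r[1] = 3
r[2] = max(3+3, 8+0) = 8
r[3] = max(3+8, 8+3, 19+0) = 19
r[4] = max(3+19, 8+8, 19+3, 12+0) = 22
r[5] = max(3+22, 8+19, 19+8, 12+3, 26+0) = 27
r[6] = max(3+27, 8+22, 19+19, 12+8, 26+3, 16+0) = 38
r[7] = max(3+38, 8+27, 19+22, …, 16+3, 44+0) = 44
r[8] = max(3+44, 8+38, 19+27, …, 44+3, 32+0) = 47
r[9] = max(3+47, 8+44, 19+38, …, 32+3, 34+0) = 57
r[10] = max(3+57, 8+47, 19+44, …, 34+3, 63+0) = 63
r[11] = max(3+63, 8+57, 19+47, …, 63+3, 47+0) = 66
Maximum revenue is $66.
Now minimize piece count subject to staying optimal: for each k, pieces[k] = 1 + min over i with p[i]+r[k−i]=r[k] of pieces[k−i].
pieces[8] = 2
pieces[9] = 3
pieces[10] = 1
pieces[11] = 2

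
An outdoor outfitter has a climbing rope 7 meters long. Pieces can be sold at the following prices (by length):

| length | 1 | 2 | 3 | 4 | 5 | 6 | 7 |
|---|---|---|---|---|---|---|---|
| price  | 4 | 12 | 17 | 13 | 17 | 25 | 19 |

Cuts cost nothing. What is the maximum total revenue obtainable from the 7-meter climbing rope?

41

Let R[k] be the best obtainable value from length k. For each k, try every first piece i and keep the best of price[i] + R[k−i].
R[1] = 4
R[2] = 12
R[3] = 17
R[4] = 24  (first piece 2, then R[2]=12)
R[5] = 29  (first piece 2, then R[3]=17)
R[6] = 36  (first piece 2, then R[4]=24)
R[7] = 41  (first piece 2, then R[5]=29)
One optimal cutting: 3 + 2 + 2 → €17 + €12 + €12 = €41.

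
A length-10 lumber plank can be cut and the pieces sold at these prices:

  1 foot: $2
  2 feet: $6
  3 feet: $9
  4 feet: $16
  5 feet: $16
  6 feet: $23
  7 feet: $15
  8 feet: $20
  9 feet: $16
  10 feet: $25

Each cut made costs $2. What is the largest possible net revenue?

37

Consider every possible first cut. net[k] is the best of p[i]+net[k−i] over all sellable i≤k, charging 2 whenever i<k.
net[1] = 2
net[2] = max(2+2-2, 6+0) = 6
net[3] = max(2+6-2, 6+2-2, 9+0) = 9
net[4] = max(2+9-2, 6+6-2, 9+2-2, 16+0) = 16
net[5] = max(2+16-2, 6+9-2, 9+6-2, 16+2-2, 16+0) = 16
net[6] = max(2+16-2, 6+16-2, 9+9-2, 16+6-2, 16+2-2, 23+0) = 23
net[7] = max(2+23-2, 6+16-2, 9+16-2, …, 23+2-2, 15+0) = 23
net[8] = max(2+23-2, 6+23-2, 9+16-2, …, 15+2-2, 20+0) = 30
net[9] = max(2+30-2, 6+23-2, 9+23-2, …, 20+2-2, 16+0) = 30
net[10] = max(2+30-2, 6+30-2, 9+23-2, …, 16+2-2, 25+0) = 37
One optimal plan: pieces 6 + 4 (1 cut) → $39 − $2 = $37.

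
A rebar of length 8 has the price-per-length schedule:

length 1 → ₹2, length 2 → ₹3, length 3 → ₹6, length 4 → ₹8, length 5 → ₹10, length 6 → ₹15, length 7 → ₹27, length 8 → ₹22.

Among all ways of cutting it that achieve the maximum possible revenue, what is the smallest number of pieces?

Let r[k] be the best obtainable value from length k. For each k, try every first piece i and keep the best of price[i] + r[k−i].
r[1] = 2
r[2] = max(2+2, 3+0) = 4
r[3] = max(2+4, 3+2, 6+0) = 6
r[4] = max(2+6, 3+4, 6+2, 8+0) = 8
r[5] = max(2+8, 3+6, 6+4, 8+2, 10+0) = 10
r[6] = max(2+10, 3+8, 6+6, 8+4, 10+2, 15+0) = 15
r[7] = max(2+15, 3+10, 6+8, …, 15+2, 27+0) = 27
r[8] = max(2+27, 3+15, 6+10, …, 27+2, 22+0) = 29
Maximum revenue is ₹29.
Now minimize piece count subject to staying optimal: for each k, pieces[k] = 1 + min over i with p[i]+r[k−i]=r[k] of pieces[k−i].
pieces[5] = 1
pieces[6] = 1
pieces[7] = 1
pieces[8] = 2

2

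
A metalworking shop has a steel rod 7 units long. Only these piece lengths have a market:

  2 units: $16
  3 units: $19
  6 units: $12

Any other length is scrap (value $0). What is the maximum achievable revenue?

Let r[k] be the best obtainable value from length k. For each k, try every first piece i and keep the best of price[i] + r[k−i].
r[1] = 0
r[2] = 16
r[3] = max(16+0, 19+0) = 19
r[4] = max(16+16, 19+0) = 32
r[5] = max(16+19, 19+16) = 35
r[6] = max(16+32, 19+19, 12+0) = 48
r[7] = max(16+35, 19+32, 12+0) = 51
One optimal cutting: 3 + 2 + 2 → $51.

51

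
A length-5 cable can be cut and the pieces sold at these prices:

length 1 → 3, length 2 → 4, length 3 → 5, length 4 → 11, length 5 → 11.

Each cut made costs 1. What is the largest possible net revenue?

13

Let net[k] be the best obtainable value from length k. For each k, try every first piece i and keep the best of price[i] + net[k−i] minus the 1 cut fee when i<k.
net[1] = 3
net[2] = max(3+3-1, 4+0) = 5
net[3] = max(3+5-1, 4+3-1, 5+0) = 7
net[4] = max(3+7-1, 4+5-1, 5+3-1, 11+0) = 11
net[5] = max(3+11-1, 4+7-1, 5+5-1, 11+3-1, 11+0) = 13
One optimal plan: pieces 4 + 1 (1 cut) → 14 − 1 = 13.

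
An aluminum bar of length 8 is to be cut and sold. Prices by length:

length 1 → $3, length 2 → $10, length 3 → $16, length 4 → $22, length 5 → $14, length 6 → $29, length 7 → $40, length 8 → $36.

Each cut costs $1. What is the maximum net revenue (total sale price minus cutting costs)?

43

Build net[k] bottom-up: net[k] = max over allowed piece i of (p[i] + net[k−i]) − 1 per cut.
net[1] = 3
net[2] = max(3+3-1, 10+0) = 10
net[3] = max(3+10-1, 10+3-1, 16+0) = 16
net[4] = max(3+16-1, 10+10-1, 16+3-1, 22+0) = 22
net[5] = max(3+22-1, 10+16-1, 16+10-1, 22+3-1, 14+0) = 25
net[6] = max(3+25-1, 10+22-1, 16+16-1, 22+10-1, 14+3-1, 29+0) = 31
net[7] = max(3+31-1, 10+25-1, 16+22-1, …, 29+3-1, 40+0) = 40
net[8] = max(3+40-1, 10+31-1, 16+25-1, …, 40+3-1, 36+0) = 43
One optimal plan: pieces 4 + 4 (1 cut) → $44 − $1 = $43.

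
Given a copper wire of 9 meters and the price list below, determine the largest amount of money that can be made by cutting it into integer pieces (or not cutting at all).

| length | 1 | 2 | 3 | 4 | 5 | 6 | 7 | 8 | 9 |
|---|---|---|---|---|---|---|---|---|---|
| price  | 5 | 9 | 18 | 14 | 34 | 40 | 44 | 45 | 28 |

Build v[k] bottom-up: v[k] = max over allowed piece i of (p[i] + v[k−i]).
v[1] = 5
v[2] = max(5+5, 9+0) = 10
v[3] = max(5+10, 9+5, 18+0) = 18
v[4] = max(5+18, 9+10, 18+5, 14+0) = 23
v[5] = max(5+23, 9+18, 18+10, 14+5, 34+0) = 34
v[6] = max(5+34, 9+23, 18+18, 14+10, 34+5, 40+0) = 40
v[7] = max(5+40, 9+34, 18+23, …, 40+5, 44+0) = 45
v[8] = max(5+45, 9+40, 18+34, …, 44+5, 45+0) = 52
v[9] = max(5+52, 9+45, 18+40, …, 45+5, 28+0) = 58
One optimal cutting: 6 + 3 → €40 + €18 = €58.

58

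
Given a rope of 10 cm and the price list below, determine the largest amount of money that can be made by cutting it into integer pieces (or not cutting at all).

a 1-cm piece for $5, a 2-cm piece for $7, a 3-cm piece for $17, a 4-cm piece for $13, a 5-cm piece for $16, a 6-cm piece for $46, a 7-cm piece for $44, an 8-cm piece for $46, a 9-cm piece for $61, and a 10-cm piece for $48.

Build R[k] bottom-up: R[k] = max over allowed piece i of (p[i] + R[k−i]).
R[1] = 5
R[2] = max(5+5, 7+0) = 10
R[3] = max(5+10, 7+5, 17+0) = 17
R[4] = max(5+17, 7+10, 17+5, 13+0) = 22
R[5] = max(5+22, 7+17, 17+10, 13+5, 16+0) = 27
R[6] = max(5+27, 7+22, 17+17, 13+10, 16+5, 46+0) = 46
R[7] = max(5+46, 7+27, 17+22, …, 46+5, 44+0) = 51
R[8] = max(5+51, 7+46, 17+27, …, 44+5, 46+0) = 56
R[9] = max(5+56, 7+51, 17+46, …, 46+5, 61+0) = 63
R[10] = max(5+63, 7+56, 17+51, …, 61+5, 48+0) = 68
One optimal cutting: 6 + 3 + 1 → $46 + $17 + $5 = $68.

68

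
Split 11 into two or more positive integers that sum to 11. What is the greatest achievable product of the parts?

Define P[k] = max over 1≤i<k of i · max(k−i, P[k−i]); the inner max lets the remainder stay uncut if that's better.
P[2] = 1*max(1,0) = 1*1 = 1
P[3] = 1*max(2,1) = 1*2 = 2
P[4] = 2*max(2,1) = 2*2 = 4
P[5] = 2*max(3,2) = 2*3 = 6
P[6] = 3*max(3,2) = 3*3 = 9
P[7] = 2*max(5,6) = 2*6 = 12
P[8] = 2*max(6,9) = 2*9 = 18
P[9] = 3*max(6,9) = 3*9 = 27
P[10] = 2*max(8,18) = 2*18 = 36
P[11] = 2*max(9,27) = 2*27 = 54
One optimal split: 3 + 3 + 3 + 2; product 3*3*3*2 = 54.

54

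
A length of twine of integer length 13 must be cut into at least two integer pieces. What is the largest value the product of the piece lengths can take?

108

Define m[k] = max over 1≤i<k of i · max(k−i, m[k−i]); the inner max lets the remainder stay uncut if that's better.
m[2] = 1*max(1,0) = 1*1 = 1
m[3] = 1*max(2,1) = 1*2 = 2
m[4] = 2*max(2,1) = 2*2 = 4
m[5] = 2*max(3,2) = 2*3 = 6
m[6] = 3*max(3,2) = 3*3 = 9
m[7] = 2*max(5,6) = 2*6 = 12
m[8] = 2*max(6,9) = 2*9 = 18
m[9] = 3*max(6,9) = 3*9 = 27
m[10] = 2*max(8,18) = 2*18 = 36
m[11] = 2*max(9,27) = 2*27 = 54
m[12] = 3*max(9,27) = 3*27 = 81
m[13] = 2*max(11,54) = 2*54 = 108
One optimal split: 3 + 3 + 3 + 2 + 2; product 3*3*3*2*2 = 108.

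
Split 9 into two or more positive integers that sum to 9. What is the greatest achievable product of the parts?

Fill P[k] for k=2..9: at each k try every first piece i and multiply by the better of (k−i) uncut or P[k−i].
P[2] = 1×max(1,0) = 1×1 = 1
P[3] = 1×max(2,1) = 1×2 = 2
P[4] = 2×max(2,1) = 2×2 = 4
P[5] = 2×max(3,2) = 2×3 = 6
P[6] = 3×max(3,2) = 3×3 = 9
P[7] = 2×max(5,6) = 2×6 = 12
P[8] = 2×max(6,9) = 2×9 = 18
P[9] = 3×max(6,9) = 3×9 = 27
One optimal split: 3 + 3 + 3; product 3×3×3 = 27.

27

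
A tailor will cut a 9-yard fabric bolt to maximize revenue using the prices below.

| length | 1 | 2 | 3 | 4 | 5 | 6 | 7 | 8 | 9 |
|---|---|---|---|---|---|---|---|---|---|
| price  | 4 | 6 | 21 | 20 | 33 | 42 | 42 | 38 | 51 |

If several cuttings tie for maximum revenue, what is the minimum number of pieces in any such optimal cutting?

2

Let r[k] be the best obtainable value from length k. For each k, try every first piece i and keep the best of price[i] + r[k−i].
r[1] = 4
r[2] = max(4+4, 6+0) = 8
r[3] = max(4+8, 6+4, 21+0) = 21
r[4] = max(4+21, 6+8, 21+4, 20+0) = 25
r[5] = max(4+25, 6+21, 21+8, 20+4, 33+0) = 33
r[6] = max(4+33, 6+25, 21+21, 20+8, 33+4, 42+0) = 42
r[7] = max(4+42, 6+33, 21+25, …, 42+4, 42+0) = 46
r[8] = max(4+46, 6+42, 21+33, …, 42+4, 38+0) = 54
r[9] = max(4+54, 6+46, 21+42, …, 38+4, 51+0) = 63
Maximum revenue is $63.
Now minimize piece count subject to staying optimal: for each k, pieces[k] = 1 + min over i with p[i]+r[k−i]=r[k] of pieces[k−i].
pieces[6] = 1
pieces[7] = 2
pieces[8] = 2
pieces[9] = 2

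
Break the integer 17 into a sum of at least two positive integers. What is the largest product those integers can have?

486

Define f[k] = max over 1≤i<k of i · max(k−i, f[k−i]); the inner max lets the remainder stay uncut if that's better.
f[2] = 1*max(1,0) = 1*1 = 1
f[3] = max(1*2, 2*1) = 2
f[4] = max(1*3, 2*2, 3*1) = 4
f[5] = max(1*4, 2*3, 3*2, 4*1) = 6
f[6] = max(1*6, 2*4, 3*3, 4*2, 5*1) = 9
f[7] = max(1*9, 2*6, 3*4, 4*3, 5*2, 6*1) = 12
f[8] = max(1*12, 2*9, 3*6, …, 6*2, 7*1) = 18
f[9] = max(1*18, 2*12, 3*9, …, 7*2, 8*1) = 27
f[10] = max(1*27, 2*18, 3*12, …, 8*2, 9*1) = 36
f[11] = max(1*36, 2*27, 3*18, …, 9*2, 10*1) = 54
f[12] = max(1*54, 2*36, 3*27, …, 10*2, 11*1) = 81
f[13] = max(1*81, 2*54, 3*36, …, 11*2, 12*1) = 108
f[14] = max(1*108, 2*81, 3*54, …, 12*2, 13*1) = 162
f[15] = max(1*162, 2*108, 3*81, …, 13*2, 14*1) = 243
f[16] = max(1*243, 2*162, 3*108, …, 14*2, 15*1) = 324
f[17] = max(1*324, 2*243, 3*162, …, 15*2, 16*1) = 486
One optimal split: 3 + 3 + 3 + 3 + 3 + 2; product 3*3*3*3*3*2 = 486.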